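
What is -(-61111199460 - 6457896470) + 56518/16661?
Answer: 1125768707346248/16661 ≈ 6.7569e+10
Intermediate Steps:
-(-61111199460 - 6457896470) + 56518/16661 = -418610/(1/((-226182 - 15427) + 80196)) + 56518*(1/16661) = -418610/(1/(-241609 + 80196)) + 56518/16661 = -418610/(1/(-161413)) + 56518/16661 = -418610/(-1/161413) + 56518/16661 = -418610*(-161413) + 56518/16661 = 67569095930 + 56518/16661 = 1125768707346248/16661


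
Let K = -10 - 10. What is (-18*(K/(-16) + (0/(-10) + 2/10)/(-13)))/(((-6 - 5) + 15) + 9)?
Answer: -2889/1690 ≈ -1.7095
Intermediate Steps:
K = -20
(-18*(K/(-16) + (0/(-10) + 2/10)/(-13)))/(((-6 - 5) + 15) + 9) = (-18*(-20/(-16) + (0/(-10) + 2/10)/(-13)))/(((-6 - 5) + 15) + 9) = (-18*(-20*(-1/16) + (0*(-1/10) + 2*(1/10))*(-1/13)))/((-11 + 15) + 9) = (-18*(5/4 + (0 + 1/5)*(-1/13)))/(4 + 9) = -18*(5/4 + (1/5)*(-1/13))/13 = -18*(5/4 - 1/65)*(1/13) = -18*321/260*(1/13) = -2889/130*1/13 = -2889/1690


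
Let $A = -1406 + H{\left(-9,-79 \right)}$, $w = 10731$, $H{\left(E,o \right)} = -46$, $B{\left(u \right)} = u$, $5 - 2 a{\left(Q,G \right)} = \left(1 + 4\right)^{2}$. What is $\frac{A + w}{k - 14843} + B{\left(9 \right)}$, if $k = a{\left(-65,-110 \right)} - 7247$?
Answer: $\frac{189621}{22100} \approx 8.5801$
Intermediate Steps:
$a{\left(Q,G \right)} = -10$ ($a{\left(Q,G \right)} = \frac{5}{2} - \frac{\left(1 + 4\right)^{2}}{2} = \frac{5}{2} - \frac{5^{2}}{2} = \frac{5}{2} - \frac{25}{2} = -10$)
$k = -7257$ ($k = -10 - 7247 = -7257$)
$A = -1452$ ($A = -1406 - 46 = -1452$)
$\frac{A + w}{k - 14843} + B{\left(9 \right)} = \frac{-1452 + 10731}{-7257 - 14843} + 9 = \frac{9279}{-22100} + 9 = 9279 \left(- \frac{1}{22100}\right) + 9 = - \frac{9279}{22100} + 9 = \frac{189621}{22100}$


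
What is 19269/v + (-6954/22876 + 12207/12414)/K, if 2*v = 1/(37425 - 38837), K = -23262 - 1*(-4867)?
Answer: -623376817637003351/11455835755 ≈ -5.4416e+7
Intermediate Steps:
K = -18395 (K = -23262 + 4867 = -18395)
v = -1/2824 (v = 1/(2*(37425 - 38837)) = (½)/(-1412) = (½)*(-1/1412) = -1/2824 ≈ -0.00035411)
19269/v + (-6954/22876 + 12207/12414)/K = 19269/(-1/2824) + (-6954/22876 + 12207/12414)/(-18395) = 19269*(-2824) + (-6954*1/22876 + 12207*(1/12414))*(-1/18395) = -54415656 + (-183/602 + 4069/4138)*(-1/18395) = -54415656 + (423071/622769)*(-1/18395) = -54415656 - 423071/11455835755 = -623376817637003351/11455835755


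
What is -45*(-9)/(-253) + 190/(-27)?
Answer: -59005/6831 ≈ -8.6378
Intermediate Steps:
-45*(-9)/(-253) + 190/(-27) = 405*(-1/253) + 190*(-1/27) = -405/253 - 190/27 = -59005/6831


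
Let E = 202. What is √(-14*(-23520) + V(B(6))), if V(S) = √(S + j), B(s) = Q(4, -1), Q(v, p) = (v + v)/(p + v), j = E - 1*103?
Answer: √(2963520 + 3*√915)/3 ≈ 573.84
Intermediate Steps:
j = 99 (j = 202 - 1*103 = 202 - 103 = 99)
Q(v, p) = 2*v/(p + v) (Q(v, p) = (2*v)/(p + v) = 2*v/(p + v))
B(s) = 8/3 (B(s) = 2*4/(-1 + 4) = 2*4/3 = 2*4*(⅓) = 8/3)
V(S) = √(99 + S) (V(S) = √(S + 99) = √(99 + S))
√(-14*(-23520) + V(B(6))) = √(-14*(-23520) + √(99 + 8/3)) = √(329280 + √(305/3)) = √(329280 + √915/3)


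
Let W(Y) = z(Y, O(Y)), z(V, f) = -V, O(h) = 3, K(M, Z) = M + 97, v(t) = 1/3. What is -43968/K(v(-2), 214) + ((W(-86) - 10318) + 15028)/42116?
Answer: -347116777/768617 ≈ -451.61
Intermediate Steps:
v(t) = 1/3
K(M, Z) = 97 + M
W(Y) = -Y
-43968/K(v(-2), 214) + ((W(-86) - 10318) + 15028)/42116 = -43968/(97 + 1/3) + ((-1*(-86) - 10318) + 15028)/42116 = -43968/292/3 + ((86 - 10318) + 15028)*(1/42116) = -43968*3/292 + (-10232 + 15028)*(1/42116) = -32976/73 + 4796*(1/42116) = -32976/73 + 1199/10529 = -347116777/768617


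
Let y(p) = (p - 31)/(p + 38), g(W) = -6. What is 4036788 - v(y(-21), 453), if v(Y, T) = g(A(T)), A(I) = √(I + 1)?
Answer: 4036794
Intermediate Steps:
A(I) = √(1 + I)
y(p) = (-31 + p)/(38 + p)
v(Y, T) = -6
4036788 - v(y(-21), 453) = 4036788 - 1*(-6) = 4036788 + 6 = 4036794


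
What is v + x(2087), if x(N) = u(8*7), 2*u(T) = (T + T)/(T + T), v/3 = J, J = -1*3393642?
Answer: -20361851/2 ≈ -1.0181e+7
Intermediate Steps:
J = -3393642
v = -10180926 (v = 3*(-3393642) = -10180926)
u(T) = 1/2 (u(T) = ((T + T)/(T + T))/2 = ((2*T)/((2*T)))/2 = ((2*T)*(1/(2*T)))/2 = (1/2)*1 = 1/2)
x(N) = 1/2
v + x(2087) = -10180926 + 1/2 = -20361851/2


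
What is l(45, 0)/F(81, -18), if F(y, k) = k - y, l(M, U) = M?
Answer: -5/11 ≈ -0.45455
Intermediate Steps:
l(45, 0)/F(81, -18) = 45/(-18 - 1*81) = 45/(-18 - 81) = 45/(-99) = 45*(-1/99) = -5/11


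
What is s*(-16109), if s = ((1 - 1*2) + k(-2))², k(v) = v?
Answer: -144981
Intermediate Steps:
s = 9 (s = ((1 - 1*2) - 2)² = ((1 - 2) - 2)² = (-1 - 2)² = (-3)² = 9)
s*(-16109) = 9*(-16109) = -144981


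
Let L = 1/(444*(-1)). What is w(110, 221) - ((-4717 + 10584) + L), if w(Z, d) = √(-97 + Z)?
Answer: -2604947/444 + √13 ≈ -5863.4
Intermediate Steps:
L = -1/444 (L = 1/(-444) = -1/444 ≈ -0.0022523)
w(110, 221) - ((-4717 + 10584) + L) = √(-97 + 110) - ((-4717 + 10584) - 1/444) = √13 - (5867 - 1/444) = √13 - 1*2604947/444 = √13 - 2604947/444 = -2604947/444 + √13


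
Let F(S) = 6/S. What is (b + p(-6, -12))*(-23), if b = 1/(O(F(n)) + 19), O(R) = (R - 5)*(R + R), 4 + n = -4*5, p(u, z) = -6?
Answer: 23690/173 ≈ 136.94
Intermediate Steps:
n = -24 (n = -4 - 4*5 = -4 - 20 = -24)
O(R) = 2*R*(-5 + R) (O(R) = (-5 + R)*(2*R) = 2*R*(-5 + R))
b = 8/173 (b = 1/(2*(6/(-24))*(-5 + 6/(-24)) + 19) = 1/(2*(6*(-1/24))*(-5 + 6*(-1/24)) + 19) = 1/(2*(-1/4)*(-5 - 1/4) + 19) = 1/(2*(-1/4)*(-21/4) + 19) = 1/(21/8 + 19) = 1/(173/8) = 8/173 ≈ 0.046243)
(b + p(-6, -12))*(-23) = (8/173 - 6)*(-23) = -1030/173*(-23) = 23690/173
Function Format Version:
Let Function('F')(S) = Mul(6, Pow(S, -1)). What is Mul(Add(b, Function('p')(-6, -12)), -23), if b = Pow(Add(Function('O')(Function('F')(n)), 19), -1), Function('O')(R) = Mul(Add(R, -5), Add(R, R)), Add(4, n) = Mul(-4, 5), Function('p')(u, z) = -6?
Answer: Rational(23690, 173) ≈ 136.94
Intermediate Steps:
n = -24 (n = Add(-4, Mul(-4, 5)) = Add(-4, -20) = -24)
Function('O')(R) = Mul(2, R, Add(-5, R)) (Function('O')(R) = Mul(Add(-5, R), Mul(2, R)) = Mul(2, R, Add(-5, R)))
b = Rational(8, 173) (b = Pow(Add(Mul(2, Mul(6, Pow(-24, -1)), Add(-5, Mul(6, Pow(-24, -1)))), 19), -1) = Pow(Add(Mul(2, Mul(6, Rational(-1, 24)), Add(-5, Mul(6, Rational(-1, 24)))), 19), -1) = Pow(Add(Mul(2, Rational(-1, 4), Add(-5, Rational(-1, 4))), 19), -1) = Pow(Add(Mul(2, Rational(-1, 4), Rational(-21, 4)), 19), -1) = Pow(Add(Rational(21, 8), 19), -1) = Pow(Rational(173, 8), -1) = Rational(8, 173) ≈ 0.046243)
Mul(Add(b, Function('p')(-6, -12)), -23) = Mul(Add(Rational(8, 173), -6), -23) = Mul(Rational(-1030, 173), -23) = Rational(23690, 173)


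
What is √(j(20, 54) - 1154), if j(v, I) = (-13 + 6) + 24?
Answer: I*√1137 ≈ 33.719*I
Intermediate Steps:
j(v, I) = 17 (j(v, I) = -7 + 24 = 17)
√(j(20, 54) - 1154) = √(17 - 1154) = √(-1137) = I*√1137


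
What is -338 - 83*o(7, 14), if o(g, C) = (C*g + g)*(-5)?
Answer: 43237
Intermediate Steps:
o(g, C) = -5*g - 5*C*g (o(g, C) = (g + C*g)*(-5) = -5*g - 5*C*g)
-338 - 83*o(7, 14) = -338 - (-415)*7*(1 + 14) = -338 - (-415)*7*15 = -338 - 83*(-525) = -338 + 43575 = 43237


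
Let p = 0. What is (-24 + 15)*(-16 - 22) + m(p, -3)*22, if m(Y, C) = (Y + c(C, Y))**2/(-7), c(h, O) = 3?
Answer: 2196/7 ≈ 313.71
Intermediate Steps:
m(Y, C) = -(3 + Y)**2/7 (m(Y, C) = (Y + 3)**2/(-7) = (3 + Y)**2*(-1/7) = -(3 + Y)**2/7)
(-24 + 15)*(-16 - 22) + m(p, -3)*22 = (-24 + 15)*(-16 - 22) - (3 + 0)**2/7*22 = -9*(-38) - 1/7*3**2*22 = 342 - 1/7*9*22 = 342 - 9/7*22 = 342 - 198/7 = 2196/7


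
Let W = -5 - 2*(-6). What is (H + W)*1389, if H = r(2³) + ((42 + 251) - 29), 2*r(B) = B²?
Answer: 420867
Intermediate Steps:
W = 7 (W = -5 + 12 = 7)
r(B) = B²/2
H = 296 (H = (2³)²/2 + ((42 + 251) - 29) = (½)*8² + (293 - 29) = (½)*64 + 264 = 32 + 264 = 296)
(H + W)*1389 = (296 + 7)*1389 = 303*1389 = 420867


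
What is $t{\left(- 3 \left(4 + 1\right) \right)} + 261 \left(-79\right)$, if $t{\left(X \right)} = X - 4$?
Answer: $-20638$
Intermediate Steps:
$t{\left(X \right)} = -4 + X$
$t{\left(- 3 \left(4 + 1\right) \right)} + 261 \left(-79\right) = \left(-4 - 3 \left(4 + 1\right)\right) + 261 \left(-79\right) = \left(-4 - 15\right) - 20619 = -19 - 20619 = -20638$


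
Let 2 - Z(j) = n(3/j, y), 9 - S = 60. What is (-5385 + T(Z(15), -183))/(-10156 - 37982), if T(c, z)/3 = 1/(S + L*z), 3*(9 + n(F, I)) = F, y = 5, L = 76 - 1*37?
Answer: 12902461/115338648 ≈ 0.11187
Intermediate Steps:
S = -51 (S = 9 - 1*60 = 9 - 60 = -51)
L = 39 (L = 76 - 37 = 39)
n(F, I) = -9 + F/3
Z(j) = 11 - 1/j (Z(j) = 2 - (-9 + (3/j)/3) = 2 - (-9 + 1/j) = 2 + (9 - 1/j) = 11 - 1/j)
T(c, z) = 3/(-51 + 39*z)
(-5385 + T(Z(15), -183))/(-10156 - 37982) = (-5385 + 1/(-17 + 13*(-183)))/(-10156 - 37982) = (-5385 + 1/(-17 - 2379))/(-48138) = (-5385 + 1/(-2396))*(-1/48138) = (-5385 - 1/2396)*(-1/48138) = -12902461/2396*(-1/48138) = 12902461/115338648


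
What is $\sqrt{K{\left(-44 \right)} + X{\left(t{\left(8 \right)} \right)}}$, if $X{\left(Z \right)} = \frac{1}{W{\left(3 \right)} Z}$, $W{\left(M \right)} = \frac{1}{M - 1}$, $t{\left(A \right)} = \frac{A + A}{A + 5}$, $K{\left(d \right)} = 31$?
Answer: $\frac{3 \sqrt{58}}{4} \approx 5.7118$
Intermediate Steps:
$t{\left(A \right)} = \frac{2 A}{5 + A}$
$W{\left(M \right)} = \frac{1}{-1 + M}$
$X{\left(Z \right)} = \frac{2}{Z}$ ($X{\left(Z \right)} = \frac{1}{\frac{1}{-1 + 3} Z} = \frac{1}{\frac{1}{2} Z} = \frac{\frac{1}{\frac{1}{2}}}{Z} = \frac{2}{Z}$)
$\sqrt{K{\left(-44 \right)} + X{\left(t{\left(8 \right)} \right)}} = \sqrt{31 + \frac{2}{2 \cdot 8 \frac{1}{5 + 8}}} = \sqrt{31 + \frac{2}{2 \cdot 8 \cdot \frac{1}{13}}} = \sqrt{31 + \frac{2}{\frac{16}{13}}} = \sqrt{31 + 2 \cdot \frac{13}{16}} = \sqrt{31 + \frac{13}{8}} = \sqrt{\frac{261}{8}} = \frac{3 \sqrt{58}}{4}$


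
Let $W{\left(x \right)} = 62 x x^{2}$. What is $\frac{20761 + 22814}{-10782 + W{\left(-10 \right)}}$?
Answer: $- \frac{43575}{72782} \approx -0.59871$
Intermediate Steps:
$W{\left(x \right)} = 62 x^{3}$
$\frac{20761 + 22814}{-10782 + W{\left(-10 \right)}} = \frac{20761 + 22814}{-10782 + 62 \left(-10\right)^{3}} = \frac{43575}{-10782 + 62 \left(-1000\right)} = \frac{43575}{-10782 - 62000} = \frac{43575}{-72782} = 43575 \left(- \frac{1}{72782}\right) = - \frac{43575}{72782}$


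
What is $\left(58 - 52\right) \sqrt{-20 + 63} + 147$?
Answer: $147 + 6 \sqrt{43} \approx 186.34$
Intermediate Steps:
$\left(58 - 52\right) \sqrt{-20 + 63} + 147 = \left(58 - 52\right) \sqrt{43} + 147 = 6 \sqrt{43} + 147 = 147 + 6 \sqrt{43}$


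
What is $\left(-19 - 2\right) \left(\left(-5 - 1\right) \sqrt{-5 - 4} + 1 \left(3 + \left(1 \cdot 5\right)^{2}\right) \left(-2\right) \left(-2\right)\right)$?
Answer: $-2352 + 378 i \approx -2352.0 + 378.0 i$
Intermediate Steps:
$\left(-19 - 2\right) \left(\left(-5 - 1\right) \sqrt{-5 - 4} + 1 \left(3 + \left(1 \cdot 5\right)^{2}\right) \left(-2\right) \left(-2\right)\right) = \left(-19 - 2\right) \left(- 6 \sqrt{-9} + 1 \left(3 + 5^{2}\right) \left(-2\right) \left(-2\right)\right) = - 21 \left(- 6 \cdot 3 i + 1 \left(3 + 25\right) \left(-2\right) \left(-2\right)\right) = - 21 \left(- 18 i + 1 \cdot 28 \left(-2\right) \left(-2\right)\right) = - 21 \left(- 18 i + 28 \left(-2\right) \left(-2\right)\right) = - 21 \left(- 18 i - -112\right) = - 21 \left(- 18 i + 112\right) = - 21 \left(112 - 18 i\right) = -2352 + 378 i$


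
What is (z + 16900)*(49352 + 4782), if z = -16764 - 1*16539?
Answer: -887960002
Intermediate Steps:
z = -33303 (z = -16764 - 16539 = -33303)
(z + 16900)*(49352 + 4782) = (-33303 + 16900)*(49352 + 4782) = -16403*54134 = -887960002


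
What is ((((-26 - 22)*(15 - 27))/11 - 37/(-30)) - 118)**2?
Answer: 451690009/108900 ≈ 4147.8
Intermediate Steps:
((((-26 - 22)*(15 - 27))/11 - 37/(-30)) - 118)**2 = ((-48*(-12)*(1/11) - 37*(-1/30)) - 118)**2 = ((576*(1/11) + 37/30) - 118)**2 = ((576/11 + 37/30) - 118)**2 = (17687/330 - 118)**2 = (-21253/330)**2 = 451690009/108900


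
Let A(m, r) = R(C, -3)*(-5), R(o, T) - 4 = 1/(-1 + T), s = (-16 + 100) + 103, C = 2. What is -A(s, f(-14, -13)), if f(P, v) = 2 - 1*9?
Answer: 75/4 ≈ 18.750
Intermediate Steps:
f(P, v) = -7 (f(P, v) = 2 - 9 = -7)
s = 187 (s = 84 + 103 = 187)
R(o, T) = 4 + 1/(-1 + T)
A(m, r) = -75/4 (A(m, r) = ((-3 + 4*(-3))/(-1 - 3))*(-5) = ((-3 - 12)/(-4))*(-5) = -¼*(-15)*(-5) = (15/4)*(-5) = -75/4)
-A(s, f(-14, -13)) = -1*(-75/4) = 75/4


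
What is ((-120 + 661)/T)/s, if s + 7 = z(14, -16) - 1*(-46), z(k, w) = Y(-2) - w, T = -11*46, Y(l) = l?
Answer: -541/26818 ≈ -0.020173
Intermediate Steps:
T = -506
z(k, w) = -2 - w
s = 53 (s = -7 + ((-2 - 1*(-16)) - 1*(-46)) = -7 + ((-2 + 16) + 46) = -7 + (14 + 46) = -7 + 60 = 53)
((-120 + 661)/T)/s = ((-120 + 661)/(-506))/53 = (541*(-1/506))/53 = (1/53)*(-541/506) = -541/26818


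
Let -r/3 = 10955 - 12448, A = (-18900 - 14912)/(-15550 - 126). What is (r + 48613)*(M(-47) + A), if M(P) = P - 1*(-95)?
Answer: 10436028980/3919 ≈ 2.6629e+6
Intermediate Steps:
M(P) = 95 + P (M(P) = P + 95 = 95 + P)
A = 8453/3919 (A = -33812/(-15676) = -33812*(-1/15676) = 8453/3919 ≈ 2.1569)
r = 4479 (r = -3*(10955 - 12448) = -3*(-1493) = 4479)
(r + 48613)*(M(-47) + A) = (4479 + 48613)*((95 - 47) + 8453/3919) = 53092*(48 + 8453/3919) = 53092*(196565/3919) = 10436028980/3919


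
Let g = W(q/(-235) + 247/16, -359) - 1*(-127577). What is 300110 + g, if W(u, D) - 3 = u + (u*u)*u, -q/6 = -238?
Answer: 22778978800137573/53157376000 ≈ 4.2852e+5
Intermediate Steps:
q = 1428 (q = -6*(-238) = 1428)
W(u, D) = 3 + u + u**3 (W(u, D) = 3 + (u + (u*u)*u) = 3 + (u + u**2*u) = 3 + (u + u**3) = 3 + u + u**3)
g = 6825918688777573/53157376000 (g = (3 + (1428/(-235) + 247/16) + (1428/(-235) + 247/16)**3) - 1*(-127577) = (3 + (1428*(-1/235) + 247*(1/16)) + (1428*(-1/235) + 247*(1/16))**3) + 127577 = (3 + (-1428/235 + 247/16) + (-1428/235 + 247/16)**3) + 127577 = (3 + 35197/3760 + (35197/3760)**3) + 127577 = (3 + 35197/3760 + 43603057590373/53157376000) + 127577 = 44260130825573/53157376000 + 127577 = 6825918688777573/53157376000 ≈ 1.2841e+5)
300110 + g = 300110 + 6825918688777573/53157376000 = 22778978800137573/53157376000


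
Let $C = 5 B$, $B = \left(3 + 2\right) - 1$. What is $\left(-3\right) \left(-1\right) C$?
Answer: $60$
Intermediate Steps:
$B = 4$ ($B = 5 - 1 = 4$)
$C = 20$ ($C = 5 \cdot 4 = 20$)
$\left(-3\right) \left(-1\right) C = \left(-3\right) \left(-1\right) 20 = 3 \cdot 20 = 60$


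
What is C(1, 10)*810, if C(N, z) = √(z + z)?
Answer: 1620*√5 ≈ 3622.4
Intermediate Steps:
C(N, z) = √2*√z (C(N, z) = √(2*z) = √2*√z)
C(1, 10)*810 = (√2*√10)*810 = (2*√5)*810 = 1620*√5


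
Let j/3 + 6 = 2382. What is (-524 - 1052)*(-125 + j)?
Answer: -11036728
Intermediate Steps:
j = 7128 (j = -18 + 3*2382 = -18 + 7146 = 7128)
(-524 - 1052)*(-125 + j) = (-524 - 1052)*(-125 + 7128) = -1576*7003 = -11036728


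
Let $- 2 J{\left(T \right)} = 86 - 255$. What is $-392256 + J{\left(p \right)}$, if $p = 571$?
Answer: $- \frac{784343}{2} \approx -3.9217 \cdot 10^{5}$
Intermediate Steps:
$J{\left(T \right)} = \frac{169}{2}$ ($J{\left(T \right)} = - \frac{86 - 255}{2} = \left(- \frac{1}{2}\right) \left(-169\right) = \frac{169}{2}$)
$-392256 + J{\left(p \right)} = -392256 + \frac{169}{2} = - \frac{784343}{2}$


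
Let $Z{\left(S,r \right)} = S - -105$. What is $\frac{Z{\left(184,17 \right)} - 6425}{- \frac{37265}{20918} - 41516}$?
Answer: $\frac{128352848}{868468953} \approx 0.14779$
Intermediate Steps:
$Z{\left(S,r \right)} = 105 + S$ ($Z{\left(S,r \right)} = S + 105 = 105 + S$)
$\frac{Z{\left(184,17 \right)} - 6425}{- \frac{37265}{20918} - 41516} = \frac{\left(105 + 184\right) - 6425}{- \frac{37265}{20918} - 41516} = \frac{289 - 6425}{\left(-37265\right) \frac{1}{20918} - 41516} = - \frac{6136}{- \frac{37265}{20918} - 41516} = - \frac{6136}{- \frac{868468953}{20918}} = \left(-6136\right) \left(- \frac{20918}{868468953}\right) = \frac{128352848}{868468953}$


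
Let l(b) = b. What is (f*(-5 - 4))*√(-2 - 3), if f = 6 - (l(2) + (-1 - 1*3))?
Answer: -72*I*√5 ≈ -161.0*I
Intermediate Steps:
f = 8 (f = 6 - (2 + (-1 - 1*3)) = 6 - (2 + (-1 - 3)) = 6 - (2 - 4) = 6 - 1*(-2) = 6 + 2 = 8)
(f*(-5 - 4))*√(-2 - 3) = (8*(-5 - 4))*√(-2 - 3) = (8*(-9))*√(-5) = -72*I*√5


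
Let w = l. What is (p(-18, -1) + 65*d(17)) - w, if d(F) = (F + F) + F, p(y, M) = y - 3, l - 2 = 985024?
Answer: -981732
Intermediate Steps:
l = 985026 (l = 2 + 985024 = 985026)
p(y, M) = -3 + y
w = 985026
d(F) = 3*F (d(F) = 2*F + F = 3*F)
(p(-18, -1) + 65*d(17)) - w = ((-3 - 18) + 65*(3*17)) - 1*985026 = (-21 + 65*51) - 985026 = (-21 + 3315) - 985026 = 3294 - 985026 = -981732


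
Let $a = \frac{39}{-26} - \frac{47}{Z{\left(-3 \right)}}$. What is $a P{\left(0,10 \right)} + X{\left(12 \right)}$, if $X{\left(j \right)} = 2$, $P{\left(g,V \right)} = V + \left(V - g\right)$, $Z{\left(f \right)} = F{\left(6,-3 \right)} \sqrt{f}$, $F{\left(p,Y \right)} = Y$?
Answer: $-28 - \frac{940 i \sqrt{3}}{9} \approx -28.0 - 180.9 i$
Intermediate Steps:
$Z{\left(f \right)} = - 3 \sqrt{f}$
$P{\left(g,V \right)} = - g + 2 V$
$a = - \frac{3}{2} - \frac{47 i \sqrt{3}}{9}$ ($a = \frac{39}{-26} - \frac{47}{\left(-3\right) \sqrt{-3}} = 39 \left(- \frac{1}{26}\right) - \frac{47}{\left(-3\right) i \sqrt{3}} = - \frac{3}{2} - \frac{47}{\left(-3\right) i \sqrt{3}} = - \frac{3}{2} - 47 \frac{i \sqrt{3}}{9} = - \frac{3}{2} - \frac{47 i \sqrt{3}}{9} \approx -1.5 - 9.0452 i$)
$a P{\left(0,10 \right)} + X{\left(12 \right)} = \left(- \frac{3}{2} - \frac{47 i \sqrt{3}}{9}\right) \left(\left(-1\right) 0 + 2 \cdot 10\right) + 2 = \left(- \frac{3}{2} - \frac{47 i \sqrt{3}}{9}\right) \left(0 + 20\right) + 2 = \left(- \frac{3}{2} - \frac{47 i \sqrt{3}}{9}\right) 20 + 2 = \left(-30 - \frac{940 i \sqrt{3}}{9}\right) + 2 = -28 - \frac{940 i \sqrt{3}}{9}$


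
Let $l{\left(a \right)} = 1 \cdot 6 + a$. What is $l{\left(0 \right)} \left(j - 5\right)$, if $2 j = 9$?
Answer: $-3$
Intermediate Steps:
$j = \frac{9}{2}$ ($j = \frac{1}{2} \cdot 9 = \frac{9}{2} \approx 4.5$)
$l{\left(a \right)} = 6 + a$
$l{\left(0 \right)} \left(j - 5\right) = \left(6 + 0\right) \left(\frac{9}{2} - 5\right) = 6 \left(- \frac{1}{2}\right) = -3$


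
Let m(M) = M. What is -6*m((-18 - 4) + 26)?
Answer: -24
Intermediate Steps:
-6*m((-18 - 4) + 26) = -6*((-18 - 4) + 26) = -6*(-22 + 26) = -6*4 = -24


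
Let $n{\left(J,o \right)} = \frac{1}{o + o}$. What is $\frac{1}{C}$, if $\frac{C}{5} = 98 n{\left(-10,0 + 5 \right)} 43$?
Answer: $\frac{1}{2107} \approx 0.00047461$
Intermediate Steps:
$n{\left(J,o \right)} = \frac{1}{2 o}$
$C = 2107$ ($C = 5 \cdot 98 \frac{1}{2 \left(0 + 5\right)} 43 = 5 \cdot 98 \frac{1}{2 \cdot 5} \cdot 43 = 5 \cdot 98 \cdot \frac{1}{2} \cdot \frac{1}{5} \cdot 43 = 5 \cdot 98 \cdot \frac{1}{10} \cdot 43 = 5 \cdot \frac{49}{5} \cdot 43 = 5 \cdot \frac{2107}{5} = 2107$)
$\frac{1}{C} = \frac{1}{2107}$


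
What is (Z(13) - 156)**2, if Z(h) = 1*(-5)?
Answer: 25921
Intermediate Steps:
Z(h) = -5
(Z(13) - 156)**2 = (-5 - 156)**2 = (-161)**2 = 25921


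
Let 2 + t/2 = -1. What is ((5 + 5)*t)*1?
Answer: -60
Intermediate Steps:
t = -6 (t = -4 + 2*(-1) = -4 - 2 = -6)
((5 + 5)*t)*1 = ((5 + 5)*(-6))*1 = (10*(-6))*1 = -60*1 = -60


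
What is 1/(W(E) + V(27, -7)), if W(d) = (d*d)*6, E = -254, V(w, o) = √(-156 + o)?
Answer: 387096/149843313379 - I*√163/149843313379 ≈ 2.5833e-6 - 8.5203e-11*I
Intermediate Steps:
W(d) = 6*d² (W(d) = d²*6 = 6*d²)
1/(W(E) + V(27, -7)) = 1/(6*(-254)² + √(-156 - 7)) = 1/(6*64516 + √(-163)) = 1/(387096 + I*√163)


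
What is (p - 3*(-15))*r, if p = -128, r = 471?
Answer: -39093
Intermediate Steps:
(p - 3*(-15))*r = (-128 - 3*(-15))*471 = (-128 + 45)*471 = -83*471 = -39093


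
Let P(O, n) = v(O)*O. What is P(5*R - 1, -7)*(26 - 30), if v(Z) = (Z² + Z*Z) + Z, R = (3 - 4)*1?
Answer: 1584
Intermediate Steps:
R = -1 (R = -1*1 = -1)
v(Z) = Z + 2*Z² (v(Z) = (Z² + Z²) + Z = 2*Z² + Z = Z + 2*Z²)
P(O, n) = O²*(1 + 2*O) (P(O, n) = (O*(1 + 2*O))*O = O²*(1 + 2*O))
P(5*R - 1, -7)*(26 - 30) = ((5*(-1) - 1)²*(1 + 2*(5*(-1) - 1)))*(26 - 30) = ((-5 - 1)²*(1 + 2*(-5 - 1)))*(-4) = ((-6)²*(1 + 2*(-6)))*(-4) = (36*(1 - 12))*(-4) = (36*(-11))*(-4) = -396*(-4) = 1584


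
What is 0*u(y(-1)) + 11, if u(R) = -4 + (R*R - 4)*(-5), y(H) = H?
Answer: 11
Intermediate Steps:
u(R) = 16 - 5*R² (u(R) = -4 + (R² - 4)*(-5) = -4 + (-4 + R²)*(-5) = -4 + (20 - 5*R²) = 16 - 5*R²)
0*u(y(-1)) + 11 = 0*(16 - 5*(-1)²) + 11 = 0*(16 - 5*1) + 11 = 0*(16 - 5) + 11 = 0*11 + 11 = 0 + 11 = 11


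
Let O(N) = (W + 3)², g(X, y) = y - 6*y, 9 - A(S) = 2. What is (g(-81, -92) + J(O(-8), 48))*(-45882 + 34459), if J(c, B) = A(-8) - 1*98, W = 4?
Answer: -4215087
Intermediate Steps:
A(S) = 7 (A(S) = 9 - 1*2 = 9 - 2 = 7)
g(X, y) = -5*y
O(N) = 49 (O(N) = (4 + 3)² = 7² = 49)
J(c, B) = -91 (J(c, B) = 7 - 1*98 = 7 - 98 = -91)
(g(-81, -92) + J(O(-8), 48))*(-45882 + 34459) = (-5*(-92) - 91)*(-45882 + 34459) = (460 - 91)*(-11423) = 369*(-11423) = -4215087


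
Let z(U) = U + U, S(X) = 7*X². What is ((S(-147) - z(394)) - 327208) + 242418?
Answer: 65685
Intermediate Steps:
z(U) = 2*U
((S(-147) - z(394)) - 327208) + 242418 = ((7*(-147)² - 2*394) - 327208) + 242418 = ((7*21609 - 1*788) - 327208) + 242418 = ((151263 - 788) - 327208) + 242418 = (150475 - 327208) + 242418 = -176733 + 242418 = 65685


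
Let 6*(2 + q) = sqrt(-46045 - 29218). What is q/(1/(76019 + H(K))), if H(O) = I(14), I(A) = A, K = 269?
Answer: -152066 + 76033*I*sqrt(75263)/6 ≈ -1.5207e+5 + 3.4765e+6*I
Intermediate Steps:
H(O) = 14
q = -2 + I*sqrt(75263)/6 (q = -2 + sqrt(-46045 - 29218)/6 = -2 + sqrt(-75263)/6 = -2 + (I*sqrt(75263))/6 = -2 + I*sqrt(75263)/6 ≈ -2.0 + 45.724*I)
q/(1/(76019 + H(K))) = (-2 + I*sqrt(75263)/6)/(1/(76019 + 14)) = (-2 + I*sqrt(75263)/6)/(1/76033) = (-2 + I*sqrt(75263)/6)*76033 = -152066 + 76033*I*sqrt(75263)/6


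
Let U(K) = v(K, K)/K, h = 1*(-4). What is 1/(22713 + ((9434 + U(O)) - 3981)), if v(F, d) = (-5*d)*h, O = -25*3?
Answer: 1/28186 ≈ 3.5479e-5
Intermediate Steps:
h = -4
O = -75
v(F, d) = 20*d (v(F, d) = -5*d*(-4) = 20*d)
U(K) = 20 (U(K) = (20*K)/K = 20)
1/(22713 + ((9434 + U(O)) - 3981)) = 1/(22713 + ((9434 + 20) - 3981)) = 1/(22713 + (9454 - 3981)) = 1/(22713 + 5473) = 1/28186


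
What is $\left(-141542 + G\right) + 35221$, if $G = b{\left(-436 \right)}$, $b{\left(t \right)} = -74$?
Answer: $-106395$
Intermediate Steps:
$G = -74$
$\left(-141542 + G\right) + 35221 = \left(-141542 - 74\right) + 35221 = -141616 + 35221 = -106395$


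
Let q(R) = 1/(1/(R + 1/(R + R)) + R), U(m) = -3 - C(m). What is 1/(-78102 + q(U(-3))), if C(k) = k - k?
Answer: -63/4920445 ≈ -1.2804e-5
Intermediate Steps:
C(k) = 0
U(m) = -3 (U(m) = -3 - 1*0 = -3 + 0 = -3)
q(R) = 1/(R + 1/(R + 1/(2*R))) (q(R) = 1/(1/(R + 1/(2*R)) + R) = 1/(R + 1/(R + 1/(2*R))))
1/(-78102 + q(U(-3))) = 1/(-78102 + (1 + 2*(-3)²)/((-3)*(3 + 2*(-3)²))) = 1/(-78102 - (1 + 2*9)/(3*(3 + 2*9))) = 1/(-78102 - (1 + 18)/(3*(3 + 18))) = 1/(-78102 - ⅓*19/21) = 1/(-78102 - ⅓*1/21*19) = 1/(-78102 - 19/63) = 1/(-4920445/63) = -63/4920445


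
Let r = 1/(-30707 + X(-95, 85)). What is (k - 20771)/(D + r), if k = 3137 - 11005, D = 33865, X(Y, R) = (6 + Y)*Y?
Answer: -637275028/753563979 ≈ -0.84568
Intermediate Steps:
X(Y, R) = Y*(6 + Y)
k = -7868
r = -1/22252 (r = 1/(-30707 - 95*(6 - 95)) = 1/(-30707 - 95*(-89)) = 1/(-30707 + 8455) = 1/(-22252) = -1/22252 ≈ -4.4940e-5)
(k - 20771)/(D + r) = (-7868 - 20771)/(33865 - 1/22252) = -28639/753563979/22252 = -28639*22252/753563979 = -637275028/753563979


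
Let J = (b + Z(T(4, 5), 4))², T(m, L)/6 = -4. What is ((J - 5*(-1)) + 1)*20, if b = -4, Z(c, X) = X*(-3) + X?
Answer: 3000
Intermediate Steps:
T(m, L) = -24 (T(m, L) = 6*(-4) = -24)
Z(c, X) = -2*X (Z(c, X) = -3*X + X = -2*X)
J = 144 (J = (-4 - 2*4)² = (-4 - 8)² = (-12)² = 144)
((J - 5*(-1)) + 1)*20 = ((144 - 5*(-1)) + 1)*20 = ((144 + 5) + 1)*20 = (149 + 1)*20 = 150*20 = 3000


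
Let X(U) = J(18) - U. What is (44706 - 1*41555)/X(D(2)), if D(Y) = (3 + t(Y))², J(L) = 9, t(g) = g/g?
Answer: -3151/7 ≈ -450.14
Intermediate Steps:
t(g) = 1
D(Y) = 16 (D(Y) = (3 + 1)² = 4² = 16)
X(U) = 9 - U
(44706 - 1*41555)/X(D(2)) = (44706 - 1*41555)/(9 - 1*16) = (44706 - 41555)/(9 - 16) = 3151/(-7) = 3151*(-⅐) = -3151/7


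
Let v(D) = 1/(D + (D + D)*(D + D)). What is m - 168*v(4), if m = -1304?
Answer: -22210/17 ≈ -1306.5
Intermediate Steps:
v(D) = 1/(D + 4*D²) (v(D) = 1/(D + (2*D)*(2*D)) = 1/(D + 4*D²))
m - 168*v(4) = -1304 - 168/(4*(1 + 4*4)) = -1304 - 42/(1 + 16) = -1304 - 42/17 = -22210/17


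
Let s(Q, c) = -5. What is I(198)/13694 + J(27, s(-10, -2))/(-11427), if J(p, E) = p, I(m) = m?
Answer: 315468/26080223 ≈ 0.012096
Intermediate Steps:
I(198)/13694 + J(27, s(-10, -2))/(-11427) = 198/13694 + 27/(-11427) = 198*(1/13694) + 27*(-1/11427) = 99/6847 - 9/3809 = 315468/26080223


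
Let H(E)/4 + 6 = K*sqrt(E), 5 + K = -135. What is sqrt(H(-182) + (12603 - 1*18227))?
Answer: 4*sqrt(-353 - 35*I*sqrt(182)) ≈ 43.501 - 86.835*I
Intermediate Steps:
K = -140 (K = -5 - 135 = -140)
H(E) = -24 - 560*sqrt(E) (H(E) = -24 + 4*(-140*sqrt(E)) = -24 - 560*sqrt(E))
sqrt(H(-182) + (12603 - 1*18227)) = sqrt((-24 - 560*I*sqrt(182)) + (12603 - 1*18227)) = sqrt((-24 - 560*I*sqrt(182)) + (12603 - 18227)) = sqrt((-24 - 560*I*sqrt(182)) - 5624) = sqrt(-5648 - 560*I*sqrt(182))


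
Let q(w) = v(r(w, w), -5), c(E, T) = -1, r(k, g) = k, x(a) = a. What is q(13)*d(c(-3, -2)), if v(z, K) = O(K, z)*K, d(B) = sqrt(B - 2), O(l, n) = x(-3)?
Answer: 15*I*sqrt(3) ≈ 25.981*I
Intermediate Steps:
O(l, n) = -3
d(B) = sqrt(-2 + B)
v(z, K) = -3*K
q(w) = 15 (q(w) = -3*(-5) = 15)
q(13)*d(c(-3, -2)) = 15*sqrt(-2 - 1) = 15*sqrt(-3) = 15*(I*sqrt(3)) = 15*I*sqrt(3)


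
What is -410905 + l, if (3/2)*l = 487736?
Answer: -257243/3 ≈ -85748.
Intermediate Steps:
l = 975472/3 (l = (⅔)*487736 = 975472/3 ≈ 3.2516e+5)
-410905 + l = -410905 + 975472/3 = -257243/3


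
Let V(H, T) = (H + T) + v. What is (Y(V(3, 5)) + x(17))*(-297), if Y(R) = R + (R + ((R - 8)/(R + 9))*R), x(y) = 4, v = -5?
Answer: -10395/4 ≈ -2598.8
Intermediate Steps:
V(H, T) = -5 + H + T (V(H, T) = (H + T) - 5 = -5 + H + T)
Y(R) = 2*R + R*(-8 + R)/(9 + R) (Y(R) = R + (R + ((-8 + R)/(9 + R))*R) = R + (R + R*(-8 + R)/(9 + R)) = 2*R + R*(-8 + R)/(9 + R))
(Y(V(3, 5)) + x(17))*(-297) = ((-5 + 3 + 5)*(10 + 3*(-5 + 3 + 5))/(9 + (-5 + 3 + 5)) + 4)*(-297) = (3*(10 + 3*3)/(9 + 3) + 4)*(-297) = (3*(10 + 9)/12 + 4)*(-297) = (3*(1/12)*19 + 4)*(-297) = (19/4 + 4)*(-297) = (35/4)*(-297) = -10395/4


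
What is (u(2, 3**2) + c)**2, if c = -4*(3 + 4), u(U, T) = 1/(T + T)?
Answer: 253009/324 ≈ 780.89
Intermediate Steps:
u(U, T) = 1/(2*T)
c = -28 (c = -4*7 = -28)
(u(2, 3**2) + c)**2 = (1/(2*(3**2)) - 28)**2 = ((1/2)/9 - 28)**2 = ((1/2)*(1/9) - 28)**2 = (1/18 - 28)**2 = (-503/18)**2 = 253009/324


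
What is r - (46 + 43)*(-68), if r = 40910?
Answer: 46962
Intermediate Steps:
r - (46 + 43)*(-68) = 40910 - (46 + 43)*(-68) = 40910 - 89*(-68) = 40910 - 1*(-6052) = 40910 + 6052 = 46962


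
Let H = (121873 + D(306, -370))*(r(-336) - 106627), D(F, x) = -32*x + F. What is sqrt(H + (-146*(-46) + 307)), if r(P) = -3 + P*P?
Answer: sqrt(839770077) ≈ 28979.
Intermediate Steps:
D(F, x) = F - 32*x
r(P) = -3 + P**2
H = 839763054 (H = (121873 + (306 - 32*(-370)))*((-3 + (-336)**2) - 106627) = (121873 + (306 + 11840))*((-3 + 112896) - 106627) = (121873 + 12146)*(112893 - 106627) = 134019*6266 = 839763054)
sqrt(H + (-146*(-46) + 307)) = sqrt(839763054 + (-146*(-46) + 307)) = sqrt(839763054 + (6716 + 307)) = sqrt(839763054 + 7023) = sqrt(839770077)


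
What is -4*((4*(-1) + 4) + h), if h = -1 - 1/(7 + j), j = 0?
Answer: 32/7 ≈ 4.5714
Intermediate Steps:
h = -8/7 (h = -1 - 1/(7 + 0) = -1 - 1/7 = -8/7 ≈ -1.1429)
-4*((4*(-1) + 4) + h) = -4*((4*(-1) + 4) - 8/7) = -4*((-4 + 4) - 8/7) = -4*(0 - 8/7) = -4*(-8/7) = 32/7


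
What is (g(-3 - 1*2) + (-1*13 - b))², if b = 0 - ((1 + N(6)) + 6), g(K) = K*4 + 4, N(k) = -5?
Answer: 729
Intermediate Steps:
g(K) = 4 + 4*K (g(K) = 4*K + 4 = 4 + 4*K)
b = -2 (b = 0 - ((1 - 5) + 6) = 0 - (-4 + 6) = 0 - 1*2 = 0 - 2 = -2)
(g(-3 - 1*2) + (-1*13 - b))² = ((4 + 4*(-3 - 1*2)) + (-1*13 - 1*(-2)))² = ((4 + 4*(-3 - 2)) + (-13 + 2))² = ((4 + 4*(-5)) - 11)² = ((4 - 20) - 11)² = (-16 - 11)² = (-27)² = 729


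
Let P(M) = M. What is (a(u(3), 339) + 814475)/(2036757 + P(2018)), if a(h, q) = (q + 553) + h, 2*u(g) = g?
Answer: 1630737/4077550 ≈ 0.39993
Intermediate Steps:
u(g) = g/2
a(h, q) = 553 + h + q (a(h, q) = (553 + q) + h = 553 + h + q)
(a(u(3), 339) + 814475)/(2036757 + P(2018)) = ((553 + (½)*3 + 339) + 814475)/(2036757 + 2018) = ((553 + 3/2 + 339) + 814475)/2038775 = (1787/2 + 814475)*(1/2038775) = (1630737/2)*(1/2038775) = 1630737/4077550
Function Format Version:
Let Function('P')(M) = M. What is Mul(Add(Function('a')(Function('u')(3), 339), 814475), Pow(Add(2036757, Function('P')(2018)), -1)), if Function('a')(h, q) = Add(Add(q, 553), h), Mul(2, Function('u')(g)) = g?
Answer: Rational(1630737, 4077550) ≈ 0.39993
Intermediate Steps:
Function('u')(g) = Mul(Rational(1, 2), g)
Function('a')(h, q) = Add(553, h, q) (Function('a')(h, q) = Add(Add(553, q), h) = Add(553, h, q))
Mul(Add(Function('a')(Function('u')(3), 339), 814475), Pow(Add(2036757, Function('P')(2018)), -1)) = Mul(Add(Add(553, Mul(Rational(1, 2), 3), 339), 814475), Pow(Add(2036757, 2018), -1)) = Mul(Add(Add(553, Rational(3, 2), 339), 814475), Pow(2038775, -1)) = Mul(Add(Rational(1787, 2), 814475), Rational(1, 2038775)) = Mul(Rational(1630737, 2), Rational(1, 2038775)) = Rational(1630737, 4077550)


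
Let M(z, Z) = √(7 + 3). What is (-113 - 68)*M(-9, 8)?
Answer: -181*√10 ≈ -572.37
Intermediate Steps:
M(z, Z) = √10
(-113 - 68)*M(-9, 8) = (-113 - 68)*√10 = -181*√10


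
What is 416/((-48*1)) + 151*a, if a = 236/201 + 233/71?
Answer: 3159419/4757 ≈ 664.16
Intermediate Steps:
a = 63589/14271 (a = 236*(1/201) + 233*(1/71) = 236/201 + 233/71 = 63589/14271 ≈ 4.4558)
416/((-48*1)) + 151*a = 416/((-48*1)) + 151*(63589/14271) = 416/(-48) + 9601939/14271 = 416*(-1/48) + 9601939/14271 = -26/3 + 9601939/14271 = 3159419/4757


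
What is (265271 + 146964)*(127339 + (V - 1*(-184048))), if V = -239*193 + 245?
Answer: 109450453675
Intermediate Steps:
V = -45882 (V = -46127 + 245 = -45882)
(265271 + 146964)*(127339 + (V - 1*(-184048))) = (265271 + 146964)*(127339 + (-45882 - 1*(-184048))) = 412235*(127339 + (-45882 + 184048)) = 412235*(127339 + 138166) = 412235*265505 = 109450453675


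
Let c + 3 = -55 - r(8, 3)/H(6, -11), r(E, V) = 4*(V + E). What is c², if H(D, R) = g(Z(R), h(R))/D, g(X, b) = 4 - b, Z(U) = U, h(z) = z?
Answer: 142884/25 ≈ 5715.4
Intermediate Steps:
H(D, R) = (4 - R)/D
r(E, V) = 4*E + 4*V (r(E, V) = 4*(E + V) = 4*E + 4*V)
c = -378/5 (c = -3 + (-55 - (4*8 + 4*3)/((4 - 1*(-11))/6)) = -3 + (-55 - (32 + 12)/((4 + 11)/6)) = -3 + (-55 - 44/((⅙)*15)) = -3 + (-55 - 44/5/2) = -3 + (-55 - 44*2/5) = -3 + (-55 - 1*88/5) = -3 + (-55 - 88/5) = -3 - 363/5 = -378/5 ≈ -75.600)
c² = (-378/5)² = 142884/25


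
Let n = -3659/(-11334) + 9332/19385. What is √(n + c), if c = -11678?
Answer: 7*I*√11503778428774954470/219709590 ≈ 108.06*I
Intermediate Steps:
n = 176698603/219709590 (n = -3659*(-1/11334) + 9332*(1/19385) = 3659/11334 + 9332/19385 = 176698603/219709590 ≈ 0.80424)
√(n + c) = √(176698603/219709590 - 11678) = √(-2565591893417/219709590) = 7*I*√11503778428774954470/219709590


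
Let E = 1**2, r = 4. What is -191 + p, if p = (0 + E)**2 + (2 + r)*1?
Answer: -184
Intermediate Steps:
E = 1
p = 7 (p = (0 + 1)**2 + (2 + 4)*1 = 1**2 + 6*1 = 1 + 6 = 7)
-191 + p = -191 + 7 = -184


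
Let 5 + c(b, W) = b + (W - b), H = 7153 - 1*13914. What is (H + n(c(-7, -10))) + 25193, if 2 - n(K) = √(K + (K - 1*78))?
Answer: 18434 - 6*I*√3 ≈ 18434.0 - 10.392*I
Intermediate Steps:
H = -6761 (H = 7153 - 13914 = -6761)
c(b, W) = -5 + W (c(b, W) = -5 + (b + (W - b)) = -5 + W)
n(K) = 2 - √(-78 + 2*K) (n(K) = 2 - √(K + (K - 1*78)) = 2 - √(K + (K - 78)) = 2 - √(K + (-78 + K)) = 2 - √(-78 + 2*K))
(H + n(c(-7, -10))) + 25193 = (-6761 + (2 - √(-78 + 2*(-5 - 10)))) + 25193 = (-6761 + (2 - √(-78 + 2*(-15)))) + 25193 = (-6761 + (2 - √(-78 - 30))) + 25193 = (-6761 + (2 - √(-108))) + 25193 = (-6761 + (2 - 6*I*√3)) + 25193 = (-6759 - 6*I*√3) + 25193 = 18434 - 6*I*√3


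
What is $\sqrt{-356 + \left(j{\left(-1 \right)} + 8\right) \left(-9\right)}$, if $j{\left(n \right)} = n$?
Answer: $i \sqrt{419} \approx 20.469 i$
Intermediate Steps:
$\sqrt{-356 + \left(j{\left(-1 \right)} + 8\right) \left(-9\right)} = \sqrt{-356 + \left(-1 + 8\right) \left(-9\right)} = \sqrt{-356 + 7 \left(-9\right)} = \sqrt{-356 - 63} = \sqrt{-419} = i \sqrt{419}$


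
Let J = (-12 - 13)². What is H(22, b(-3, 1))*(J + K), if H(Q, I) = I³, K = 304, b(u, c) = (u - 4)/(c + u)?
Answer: 318647/8 ≈ 39831.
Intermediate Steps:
b(u, c) = (-4 + u)/(c + u)
J = 625 (J = (-25)² = 625)
H(22, b(-3, 1))*(J + K) = ((-4 - 3)/(1 - 3))³*(625 + 304) = (-7/(-2))³*929 = (-½*(-7))³*929 = (7/2)³*929 = (343/8)*929 = 318647/8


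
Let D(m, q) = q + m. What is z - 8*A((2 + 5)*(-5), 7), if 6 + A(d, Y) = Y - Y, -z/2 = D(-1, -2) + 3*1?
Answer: 48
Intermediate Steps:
D(m, q) = m + q
z = 0 (z = -2*((-1 - 2) + 3*1) = -2*(-3 + 3) = -2*0 = 0)
A(d, Y) = -6 (A(d, Y) = -6 + (Y - Y) = -6 + 0 = -6)
z - 8*A((2 + 5)*(-5), 7) = 0 - 8*(-6) = 0 + 48 = 48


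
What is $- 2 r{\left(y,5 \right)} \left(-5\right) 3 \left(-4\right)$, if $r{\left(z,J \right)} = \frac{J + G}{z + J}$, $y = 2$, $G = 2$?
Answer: $-120$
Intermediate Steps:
$r{\left(z,J \right)} = \frac{2 + J}{J + z}$ ($r{\left(z,J \right)} = \frac{J + 2}{z + J} = \frac{2 + J}{J + z}$)
$- 2 r{\left(y,5 \right)} \left(-5\right) 3 \left(-4\right) = - 2 \frac{2 + 5}{5 + 2} \left(-5\right) 3 \left(-4\right) = - 2 \cdot \frac{1}{7} \cdot 7 \left(-5\right) \left(-12\right) = - 2 \cdot 1 \left(-5\right) \left(-12\right) = - 2 \left(\left(-5\right) \left(-12\right)\right) = \left(-2\right) 60 = -120$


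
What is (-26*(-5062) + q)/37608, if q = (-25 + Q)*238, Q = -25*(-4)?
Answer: 74731/18804 ≈ 3.9742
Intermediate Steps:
Q = 100
q = 17850 (q = (-25 + 100)*238 = 75*238 = 17850)
(-26*(-5062) + q)/37608 = (-26*(-5062) + 17850)/37608 = (131612 + 17850)*(1/37608) = 149462*(1/37608) = 74731/18804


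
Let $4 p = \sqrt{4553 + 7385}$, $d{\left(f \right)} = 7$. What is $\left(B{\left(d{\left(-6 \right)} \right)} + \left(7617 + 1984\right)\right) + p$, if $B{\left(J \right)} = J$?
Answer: $9608 + \frac{\sqrt{11938}}{4} \approx 9635.3$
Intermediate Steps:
$p = \frac{\sqrt{11938}}{4}$ ($p = \frac{\sqrt{4553 + 7385}}{4} = \frac{\sqrt{11938}}{4} \approx 27.315$)
$\left(B{\left(d{\left(-6 \right)} \right)} + \left(7617 + 1984\right)\right) + p = \left(7 + \left(7617 + 1984\right)\right) + \frac{\sqrt{11938}}{4} = \left(7 + 9601\right) + \frac{\sqrt{11938}}{4} = 9608 + \frac{\sqrt{11938}}{4}$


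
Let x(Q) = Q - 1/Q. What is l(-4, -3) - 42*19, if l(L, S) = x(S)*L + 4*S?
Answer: -2398/3 ≈ -799.33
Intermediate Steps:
l(L, S) = 4*S + L*(S - 1/S) (l(L, S) = (S - 1/S)*L + 4*S = L*(S - 1/S) + 4*S = 4*S + L*(S - 1/S))
l(-4, -3) - 42*19 = (4*(-3) - 4*(-3) - 1*(-4)/(-3)) - 42*19 = (-12 + 12 - 1*(-4)*(-1/3)) - 798 = (-12 + 12 - 4/3) - 798 = -4/3 - 798 = -2398/3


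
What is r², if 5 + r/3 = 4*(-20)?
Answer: 65025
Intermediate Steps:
r = -255 (r = -15 + 3*(4*(-20)) = -15 + 3*(-80) = -15 - 240 = -255)
r² = (-255)² = 65025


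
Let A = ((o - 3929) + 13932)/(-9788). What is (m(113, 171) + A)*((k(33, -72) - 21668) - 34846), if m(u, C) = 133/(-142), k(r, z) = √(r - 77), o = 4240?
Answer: 46967513835/347474 - 1662155*I*√11/347474 ≈ 1.3517e+5 - 15.865*I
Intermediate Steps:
k(r, z) = √(-77 + r)
m(u, C) = -133/142 (m(u, C) = 133*(-1/142) = -133/142)
A = -14243/9788 (A = ((4240 - 3929) + 13932)/(-9788) = (311 + 13932)*(-1/9788) = 14243*(-1/9788) = -14243/9788 ≈ -1.4551)
(m(113, 171) + A)*((k(33, -72) - 21668) - 34846) = (-133/142 - 14243/9788)*((√(-77 + 33) - 21668) - 34846) = -1662155*((√(-44) - 21668) - 34846)/694948 = -1662155*((2*I*√11 - 21668) - 34846)/694948 = -1662155*((-21668 + 2*I*√11) - 34846)/694948 = -1662155*(-56514 + 2*I*√11)/694948 = 46967513835/347474 - 1662155*I*√11/347474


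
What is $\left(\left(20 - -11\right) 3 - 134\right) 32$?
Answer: $-1312$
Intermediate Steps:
$\left(\left(20 - -11\right) 3 - 134\right) 32 = \left(\left(20 + 11\right) 3 - 134\right) 32 = \left(31 \cdot 3 - 134\right) 32 = \left(93 - 134\right) 32 = \left(-41\right) 32 = -1312$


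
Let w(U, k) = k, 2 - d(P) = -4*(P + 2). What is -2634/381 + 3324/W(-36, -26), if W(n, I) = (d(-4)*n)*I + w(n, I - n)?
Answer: -2672108/355981 ≈ -7.5063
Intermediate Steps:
d(P) = 10 + 4*P (d(P) = 2 - (-4)*(P + 2) = 2 - (-4)*(2 + P) = 2 - (-8 - 4*P) = 2 + (8 + 4*P) = 10 + 4*P)
W(n, I) = I - n - 6*I*n (W(n, I) = ((10 + 4*(-4))*n)*I + (I - n) = ((10 - 16)*n)*I + (I - n) = (-6*n)*I + (I - n) = -6*I*n + (I - n) = I - n - 6*I*n)
-2634/381 + 3324/W(-36, -26) = -2634/381 + 3324/(-26 - 1*(-36) - 6*(-26)*(-36)) = -2634*1/381 + 3324/(-26 + 36 - 5616) = -878/127 + 3324/(-5606) = -878/127 + 3324*(-1/5606) = -878/127 - 1662/2803 = -2672108/355981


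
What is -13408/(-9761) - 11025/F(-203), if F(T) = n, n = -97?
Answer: 108915601/946817 ≈ 115.03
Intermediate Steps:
F(T) = -97
-13408/(-9761) - 11025/F(-203) = -13408/(-9761) - 11025/(-97) = -13408*(-1/9761) - 11025*(-1/97) = 13408/9761 + 11025/97 = 108915601/946817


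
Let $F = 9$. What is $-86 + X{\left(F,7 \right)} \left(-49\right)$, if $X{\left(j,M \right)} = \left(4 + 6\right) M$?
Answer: $-3516$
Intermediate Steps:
$X{\left(j,M \right)} = 10 M$
$-86 + X{\left(F,7 \right)} \left(-49\right) = -86 + 10 \cdot 7 \left(-49\right) = -86 + 70 \left(-49\right) = -86 - 3430 = -3516$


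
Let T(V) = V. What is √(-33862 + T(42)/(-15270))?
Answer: I*√219325038365/2545 ≈ 184.02*I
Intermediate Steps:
√(-33862 + T(42)/(-15270)) = √(-33862 + 42/(-15270)) = √(-33862 + 42*(-1/15270)) = √(-33862 - 7/2545) = √(-86178797/2545) = I*√219325038365/2545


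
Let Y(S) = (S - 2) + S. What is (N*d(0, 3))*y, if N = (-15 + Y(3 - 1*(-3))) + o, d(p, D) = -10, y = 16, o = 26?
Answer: -3360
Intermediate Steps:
Y(S) = -2 + 2*S (Y(S) = (-2 + S) + S = -2 + 2*S)
N = 21 (N = (-15 + (-2 + 2*(3 - 1*(-3)))) + 26 = (-15 + (-2 + 2*(3 + 3))) + 26 = (-15 + (-2 + 2*6)) + 26 = (-15 + (-2 + 12)) + 26 = (-15 + 10) + 26 = -5 + 26 = 21)
(N*d(0, 3))*y = (21*(-10))*16 = -210*16 = -3360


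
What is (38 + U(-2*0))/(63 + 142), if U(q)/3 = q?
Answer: 38/205 ≈ 0.18537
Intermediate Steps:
U(q) = 3*q
(38 + U(-2*0))/(63 + 142) = (38 + 3*(-2*0))/(63 + 142) = (38 + 3*0)/205 = (38 + 0)*(1/205) = 38*(1/205) = 38/205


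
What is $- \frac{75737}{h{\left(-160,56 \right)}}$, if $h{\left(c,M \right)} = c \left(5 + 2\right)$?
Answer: $\frac{75737}{1120} \approx 67.622$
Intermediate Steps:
$h{\left(c,M \right)} = 7 c$ ($h{\left(c,M \right)} = c 7 = 7 c$)
$- \frac{75737}{h{\left(-160,56 \right)}} = - \frac{75737}{7 \left(-160\right)} = - \frac{75737}{-1120} = \left(-75737\right) \left(- \frac{1}{1120}\right) = \frac{75737}{1120}$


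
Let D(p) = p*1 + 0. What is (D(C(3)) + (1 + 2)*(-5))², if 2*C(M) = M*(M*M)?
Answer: 9/4 ≈ 2.2500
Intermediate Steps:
C(M) = M³/2 (C(M) = (M*(M*M))/2 = (M*M²)/2 = M³/2)
D(p) = p (D(p) = p + 0 = p)
(D(C(3)) + (1 + 2)*(-5))² = ((½)*3³ + (1 + 2)*(-5))² = ((½)*27 + 3*(-5))² = (27/2 - 15)² = (-3/2)² = 9/4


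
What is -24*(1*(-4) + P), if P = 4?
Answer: 0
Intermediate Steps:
-24*(1*(-4) + P) = -24*(1*(-4) + 4) = -24*(-4 + 4) = -24*0 = 0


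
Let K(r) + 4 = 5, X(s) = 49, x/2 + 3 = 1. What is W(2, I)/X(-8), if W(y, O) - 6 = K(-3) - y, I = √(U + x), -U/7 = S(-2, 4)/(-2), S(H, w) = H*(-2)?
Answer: 5/49 ≈ 0.10204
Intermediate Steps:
x = -4 (x = -6 + 2*1 = -6 + 2 = -4)
S(H, w) = -2*H
K(r) = 1 (K(r) = -4 + 5 = 1)
U = 14 (U = -7*(-2*(-2))/(-2) = -28*(-1)/2 = -7*(-2) = 14)
I = √10 (I = √(14 - 4) = √10 ≈ 3.1623)
W(y, O) = 7 - y (W(y, O) = 6 + (1 - y) = 7 - y)
W(2, I)/X(-8) = (7 - 1*2)/49 = (7 - 2)*(1/49) = 5*(1/49) = 5/49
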